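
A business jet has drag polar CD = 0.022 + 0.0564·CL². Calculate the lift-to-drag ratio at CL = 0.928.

L/D = 13.1

CD = 0.022 + 0.0564 × 0.928² = 0.07057
L/D = CL/CD = 0.928 / 0.07057 = 13.1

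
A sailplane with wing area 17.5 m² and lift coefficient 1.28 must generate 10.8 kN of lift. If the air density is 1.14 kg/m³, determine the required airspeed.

L = ½ρv²S·CL ⇒ v = √(2L/(ρ·S·CL))
v = √(2 × 10800 / (1.14 × 17.5 × 1.28)) = √845.9 = 29.1 m/s

v = 29.1 m/s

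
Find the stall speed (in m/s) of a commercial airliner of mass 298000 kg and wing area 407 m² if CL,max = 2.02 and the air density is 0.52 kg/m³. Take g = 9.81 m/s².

V_stall = 117 m/s

Stall occurs when L = W at CL,max. W = mg = 298000 × 9.81 = 2.923×10^6 N.
V_stall = √(2W/(ρ·S·CL,max)) = √(2 × 2.923×10^6 / (0.52 × 407 × 2.02))
V_stall = √13680 = 117 m/s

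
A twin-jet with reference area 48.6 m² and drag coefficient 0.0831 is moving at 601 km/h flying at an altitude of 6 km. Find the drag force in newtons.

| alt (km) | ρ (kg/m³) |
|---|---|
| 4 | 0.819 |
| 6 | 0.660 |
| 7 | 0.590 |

D = 37100 N

At 6 km, from the table: ρ = 0.660 kg/m³.
Convert speed: v = 601 km/h ÷ 3.6 = 166.9 m/s.
D = ½ρv²S·CD = ½ × 0.66 × 166.9² × 48.6 × 0.0831 = 37100 N ≈ 37.1 kN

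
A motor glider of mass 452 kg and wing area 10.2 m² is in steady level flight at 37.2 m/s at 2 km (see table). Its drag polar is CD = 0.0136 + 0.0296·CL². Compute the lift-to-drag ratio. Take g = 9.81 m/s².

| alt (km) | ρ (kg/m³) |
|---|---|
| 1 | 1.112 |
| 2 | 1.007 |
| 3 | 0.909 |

At 2 km, from the table: ρ = 1.007 kg/m³.
Level flight ⇒ L = W = m·g = 452 × 9.81 = 4434.1 N.
q = ½ρv² = ½ × 1.007 × 37.2² = 696.8 Pa.
CL = W/(q·S) = 4434.1 / (696.8 × 10.2) = 0.6239.
CD = 0.0136 + 0.0296 × 0.6239² = 0.02512.
L/D = CL/CD = 0.6239 / 0.02512 = 24.8

L/D = 24.8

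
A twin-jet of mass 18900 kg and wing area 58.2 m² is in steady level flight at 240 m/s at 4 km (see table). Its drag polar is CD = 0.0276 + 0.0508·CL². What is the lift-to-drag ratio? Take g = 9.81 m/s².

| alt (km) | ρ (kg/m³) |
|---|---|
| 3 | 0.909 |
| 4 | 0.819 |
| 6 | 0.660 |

At 4 km, from the table: ρ = 0.819 kg/m³.
Weight W = mg = 18900 × 9.81 = 1.8541×10^5 N; in level flight L = W.
Dynamic pressure q = 0.5 × 0.819 × 240² = 23590 Pa.
CL = W/(q·S) = 1.8541×10^5 / (23590 × 58.2) = 0.1351.
CD = 0.0276 + 0.0508 × 0.1351² = 0.02853.
L/D = CL/CD = 0.1351 / 0.02853 = 4.73

L/D = 4.73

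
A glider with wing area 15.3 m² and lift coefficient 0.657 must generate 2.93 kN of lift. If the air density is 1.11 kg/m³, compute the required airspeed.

v = 22.9 m/s

L = ½ρv²S·CL ⇒ v = √(2L/(ρ·S·CL))
v = √(2 × 2930 / (1.11 × 15.3 × 0.657)) = √525.2 = 22.9 m/s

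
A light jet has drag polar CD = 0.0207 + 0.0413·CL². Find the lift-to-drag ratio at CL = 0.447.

L/D = 15.4

CD = 0.0207 + 0.0413 × 0.447² = 0.02895
L/D = CL/CD = 0.447 / 0.02895 = 15.4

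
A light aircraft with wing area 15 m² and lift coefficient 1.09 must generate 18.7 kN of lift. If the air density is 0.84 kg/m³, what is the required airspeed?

L = ½ρv²S·CL ⇒ v = √(2L/(ρ·S·CL))
v = √(2 × 18700 / (0.84 × 15 × 1.09)) = √2723 = 52.2 m/s

v = 52.2 m/s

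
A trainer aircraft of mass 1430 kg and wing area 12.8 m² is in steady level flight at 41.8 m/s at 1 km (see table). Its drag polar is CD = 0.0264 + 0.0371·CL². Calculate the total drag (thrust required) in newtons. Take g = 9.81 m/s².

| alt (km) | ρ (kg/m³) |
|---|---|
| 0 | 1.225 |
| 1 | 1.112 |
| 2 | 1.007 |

At 1 km, from the table: ρ = 1.112 kg/m³.
Level flight ⇒ L = W = m·g = 1430 × 9.81 = 14028 N.
Dynamic pressure q = 0.5 × 1.112 × 41.8² = 971.5 Pa.
CL = W/(q·S) = 14028 / (971.5 × 12.8) = 1.128.
CD = 0.0264 + 0.0371 × 1.128² = 0.07362.
D = q·S·CD = 971.5 × 12.8 × 0.07362 = 915.4 N

D = 915 N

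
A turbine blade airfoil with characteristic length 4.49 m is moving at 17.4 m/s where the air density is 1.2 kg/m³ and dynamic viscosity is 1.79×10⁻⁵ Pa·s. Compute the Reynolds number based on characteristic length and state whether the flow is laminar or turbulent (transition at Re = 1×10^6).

Re = 5.24×10^6 (turbulent)

Re = ρ·v·c/μ = 1.2 × 17.4 × 4.49 / (1.79×10⁻⁵) = 5.24×10^6
Since 5.24×10^6 > 1×10^6, the flow is turbulent.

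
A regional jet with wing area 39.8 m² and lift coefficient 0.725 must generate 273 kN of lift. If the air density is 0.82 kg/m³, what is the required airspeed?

L = ½ρv²S·CL ⇒ v = √(2L/(ρ·S·CL))
v = √(2 × 2.73×10^5 / (0.82 × 39.8 × 0.725)) = √23080 = 152 m/s

v = 152 m/s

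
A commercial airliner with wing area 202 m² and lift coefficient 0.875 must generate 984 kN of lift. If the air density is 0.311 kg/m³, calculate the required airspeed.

L = ½ρv²S·CL ⇒ v = √(2L/(ρ·S·CL))
v = √(2 × 9.84×10^5 / (0.311 × 202 × 0.875)) = √35800 = 189 m/s

v = 189 m/s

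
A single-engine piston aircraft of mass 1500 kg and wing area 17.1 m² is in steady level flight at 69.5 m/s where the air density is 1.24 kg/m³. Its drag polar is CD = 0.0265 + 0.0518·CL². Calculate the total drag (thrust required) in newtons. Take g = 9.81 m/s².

D = 1580 N

Weight W = mg = 1500 × 9.81 = 14715 N; in level flight L = W.
q = ½ρv² = ½ × 1.24 × 69.5² = 2995 Pa.
Required CL = L/(qS) = 14715/(2995·17.1) = 0.2873.
CD = 0.0265 + 0.0518 × 0.2873² = 0.03078.
D = q·S·CD = 2995 × 17.1 × 0.03078 = 1576 N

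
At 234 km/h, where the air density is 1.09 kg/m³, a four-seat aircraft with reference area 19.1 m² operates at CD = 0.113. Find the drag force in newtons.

Convert speed: v = 234 km/h ÷ 3.6 = 65 m/s.
D = ½ρv²S·CD = ½ × 1.09 × 65² × 19.1 × 0.113 = 4970 N

D = 4970 N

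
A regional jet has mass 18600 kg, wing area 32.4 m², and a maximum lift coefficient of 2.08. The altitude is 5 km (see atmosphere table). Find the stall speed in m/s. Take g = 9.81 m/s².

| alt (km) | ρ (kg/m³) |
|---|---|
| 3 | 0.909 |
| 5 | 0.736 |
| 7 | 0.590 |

V_stall = 85.8 m/s

At 5 km, from the table: ρ = 0.736 kg/m³.
At stall, lift equals weight: L = W = m·g = 18600 × 9.81 = 1.825×10^5 N.
From L = ½ρV²S·CL,max = W: V_stall = √(2W/(ρSCL,max)) = √(2·1.825×10^5/(0.736·32.4·2.08))
V_stall = √7357 = 85.8 m/s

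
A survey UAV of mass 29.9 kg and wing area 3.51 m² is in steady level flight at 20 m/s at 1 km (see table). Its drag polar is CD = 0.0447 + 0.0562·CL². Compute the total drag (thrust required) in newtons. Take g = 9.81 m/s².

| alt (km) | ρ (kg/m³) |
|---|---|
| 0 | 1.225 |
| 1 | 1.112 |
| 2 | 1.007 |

D = 41.1 N

At 1 km, from the table: ρ = 1.112 kg/m³.
In steady level flight, lift balances weight: W = mg = 29.9 × 9.81 = 293.32 N.
Dynamic pressure q = 0.5 × 1.112 × 20² = 222.4 Pa.
CL = 2W/(ρv²S) = 2×293.32/(1.112×20²×3.51) = 0.3757.
CD = 0.0447 + 0.0562 × 0.3757² = 0.05263.
D = q·S·CD = 222.4 × 3.51 × 0.05263 = 41.09 N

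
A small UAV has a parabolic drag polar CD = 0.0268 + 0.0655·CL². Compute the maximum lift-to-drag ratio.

(L/D)max = 11.9

For CD = CD0 + K·CL², (L/D)max occurs at CL* = √(CD0/K) and equals 1/(2√(K·CD0)).
(L/D)max = 1/(2√(0.0655 × 0.0268)) = 1/(2 × 0.0419) = 11.9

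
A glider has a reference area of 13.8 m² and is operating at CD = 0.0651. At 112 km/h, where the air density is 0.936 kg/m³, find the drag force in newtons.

D = 407 N

Convert speed: v = 112 km/h ÷ 3.6 = 31.11 m/s.
D = ½ρv²S·CD = ½ × 0.936 × 31.11² × 13.8 × 0.0651 = 407 N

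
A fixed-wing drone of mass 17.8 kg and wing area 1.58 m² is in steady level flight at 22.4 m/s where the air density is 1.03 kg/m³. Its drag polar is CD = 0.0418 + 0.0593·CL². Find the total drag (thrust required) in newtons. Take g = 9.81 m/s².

D = 21.5 N

Level flight ⇒ L = W = m·g = 17.8 × 9.81 = 174.62 N.
Dynamic pressure q = 0.5 × 1.03 × 22.4² = 258.4 Pa.
Required CL = L/(qS) = 174.62/(258.4·1.58) = 0.4277.
CD = 0.0418 + 0.0593 × 0.4277² = 0.05265.
D = q·S·CD = 258.4 × 1.58 × 0.05265 = 21.49 N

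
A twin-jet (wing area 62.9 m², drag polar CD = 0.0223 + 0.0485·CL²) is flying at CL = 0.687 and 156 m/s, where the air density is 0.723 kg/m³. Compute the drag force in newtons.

D = 25000 N

CD = 0.0223 + 0.0485 × 0.687² = 0.04519
D = ½ρv²S·CD = ½ × 0.723 × 156² × 62.9 × 0.04519 = 25000 N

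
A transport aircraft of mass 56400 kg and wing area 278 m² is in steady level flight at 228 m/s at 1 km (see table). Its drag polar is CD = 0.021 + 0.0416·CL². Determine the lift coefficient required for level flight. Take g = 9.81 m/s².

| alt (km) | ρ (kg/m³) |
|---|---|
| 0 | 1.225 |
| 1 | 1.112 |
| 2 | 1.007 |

At 1 km, from the table: ρ = 1.112 kg/m³.
Level flight ⇒ L = W = m·g = 56400 × 9.81 = 5.5328×10^5 N.
q = ½ρv² = ½ × 1.112 × 228² = 28900 Pa.
Required CL = L/(qS) = 5.5328×10^5/(28900·278) = 0.06886.

CL = 0.0689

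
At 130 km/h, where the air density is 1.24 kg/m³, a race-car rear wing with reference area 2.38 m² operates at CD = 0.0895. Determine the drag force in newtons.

D = 172 N

Convert speed: v = 130 km/h ÷ 3.6 = 36.11 m/s.
Dynamic pressure q = ½ρv² = ½ × 1.24 × 36.11² = 808.5 Pa.
D = q·S·CD = 808.5 × 2.38 × 0.0895 = 172 N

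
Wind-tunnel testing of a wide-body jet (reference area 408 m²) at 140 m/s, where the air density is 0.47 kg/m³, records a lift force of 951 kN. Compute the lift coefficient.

From L = ½ρv²S·CL, rearranging gives CL = 2L/(ρv²S).
CL = 2 × 9.51×10^5 / (0.47 × 140² × 408) = 0.506

CL = 0.506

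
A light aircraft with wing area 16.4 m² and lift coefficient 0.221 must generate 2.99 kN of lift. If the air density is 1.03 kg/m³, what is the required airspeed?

v = 40 m/s

L = ½ρv²S·CL ⇒ v = √(2L/(ρ·S·CL))
v = √(2 × 2990 / (1.03 × 16.4 × 0.221)) = √1602 = 40 m/s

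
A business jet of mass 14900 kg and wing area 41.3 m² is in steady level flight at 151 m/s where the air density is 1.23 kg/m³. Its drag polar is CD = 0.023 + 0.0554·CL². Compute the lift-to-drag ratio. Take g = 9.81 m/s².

L/D = 9.51

Weight W = mg = 14900 × 9.81 = 1.4617×10^5 N; in level flight L = W.
q = ½ρv² = ½ × 1.23 × 151² = 14020 Pa.
Required CL = L/(qS) = 1.4617×10^5/(14020·41.3) = 0.2524.
CD = 0.023 + 0.0554 × 0.2524² = 0.02653.
L/D = CL/CD = 0.2524 / 0.02653 = 9.51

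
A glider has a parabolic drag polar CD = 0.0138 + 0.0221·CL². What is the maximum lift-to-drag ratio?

For CD = CD0 + K·CL², (L/D)max occurs at CL* = √(CD0/K) and equals 1/(2√(K·CD0)).
(L/D)max = 1/(2√(0.0221 × 0.0138)) = 1/(2 × 0.01746) = 28.6

(L/D)max = 28.6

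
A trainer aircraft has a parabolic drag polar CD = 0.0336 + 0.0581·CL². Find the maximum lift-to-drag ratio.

For CD = CD0 + K·CL², (L/D)max occurs at CL* = √(CD0/K) and equals 1/(2√(K·CD0)).
(L/D)max = 1/(2√(0.0581 × 0.0336)) = 1/(2 × 0.04418) = 11.3

(L/D)max = 11.3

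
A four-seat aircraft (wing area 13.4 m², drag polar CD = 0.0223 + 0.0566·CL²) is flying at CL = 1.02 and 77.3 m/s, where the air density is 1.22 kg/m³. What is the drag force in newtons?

CD = 0.0223 + 0.0566 × 1.02² = 0.08119
D = ½ρv²S·CD = ½ × 1.22 × 77.3² × 13.4 × 0.08119 = 3970 N

D = 3970 N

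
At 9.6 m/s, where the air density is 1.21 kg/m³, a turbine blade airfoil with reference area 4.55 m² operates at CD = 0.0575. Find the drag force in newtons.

D = ½ρv²S·CD = ½ × 1.21 × 9.6² × 4.55 × 0.0575 = 14.6 N

D = 14.6 N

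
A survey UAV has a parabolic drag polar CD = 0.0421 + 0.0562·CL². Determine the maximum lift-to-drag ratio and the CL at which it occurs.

For CD = CD0 + K·CL², (L/D)max occurs at CL* = √(CD0/K) and equals 1/(2√(K·CD0)).
(L/D)max = 1/(2√(0.0562 × 0.0421)) = 1/(2 × 0.04864) = 10.3
CL* = √(0.0421/0.0562) = 0.866

(L/D)max = 10.3, at CL = 0.866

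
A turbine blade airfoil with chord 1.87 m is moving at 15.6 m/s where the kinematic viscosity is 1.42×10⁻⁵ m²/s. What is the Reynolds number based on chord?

Re = 2.05×10^6

Re = v·c/ν = 15.6 × 1.87 / (1.42×10⁻⁵) = 2.05×10^6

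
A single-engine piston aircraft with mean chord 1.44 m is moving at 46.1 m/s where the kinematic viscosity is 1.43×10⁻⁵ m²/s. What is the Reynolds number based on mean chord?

Re = v·c/ν = 46.1 × 1.44 / (1.43×10⁻⁵) = 4.64×10^6

Re = 4.64×10^6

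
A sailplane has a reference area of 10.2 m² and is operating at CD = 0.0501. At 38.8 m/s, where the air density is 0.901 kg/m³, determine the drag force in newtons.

D = ½ρv²S·CD = ½ × 0.901 × 38.8² × 10.2 × 0.0501 = 347 N

D = 347 N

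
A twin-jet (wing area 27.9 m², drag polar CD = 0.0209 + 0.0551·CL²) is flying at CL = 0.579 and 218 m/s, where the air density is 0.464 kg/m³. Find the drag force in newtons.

D = 12100 N

CD = 0.0209 + 0.0551 × 0.579² = 0.03937
D = ½ρv²S·CD = ½ × 0.464 × 218² × 27.9 × 0.03937 = 12100 N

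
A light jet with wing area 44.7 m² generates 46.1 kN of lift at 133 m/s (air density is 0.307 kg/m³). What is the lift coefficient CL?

CL = 0.38

From L = ½ρv²S·CL, rearranging gives CL = 2L/(ρv²S).
CL = 2 × 46100 / (0.307 × 133² × 44.7) = 0.38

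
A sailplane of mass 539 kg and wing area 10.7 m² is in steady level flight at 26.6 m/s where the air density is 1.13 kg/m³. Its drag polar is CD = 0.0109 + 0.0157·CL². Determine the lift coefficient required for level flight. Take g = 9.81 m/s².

In steady level flight, lift balances weight: W = mg = 539 × 9.81 = 5287.6 N.
Dynamic pressure q = 0.5 × 1.13 × 26.6² = 399.8 Pa.
CL = W/(q·S) = 5287.6 / (399.8 × 10.7) = 1.236.

CL = 1.24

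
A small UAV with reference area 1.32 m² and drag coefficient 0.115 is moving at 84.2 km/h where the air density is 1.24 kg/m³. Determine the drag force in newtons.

D = 51.5 N

Convert speed: v = 84.2 km/h ÷ 3.6 = 23.39 m/s.
Dynamic pressure q = ½ρv² = ½ × 1.24 × 23.39² = 339.2 Pa.
D = q·S·CD = 339.2 × 1.32 × 0.115 = 51.5 N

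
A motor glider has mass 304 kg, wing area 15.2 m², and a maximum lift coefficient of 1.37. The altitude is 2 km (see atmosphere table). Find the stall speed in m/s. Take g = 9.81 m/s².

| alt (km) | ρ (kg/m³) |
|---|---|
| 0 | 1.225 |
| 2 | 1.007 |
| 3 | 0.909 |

V_stall = 16.9 m/s

At 2 km, from the table: ρ = 1.007 kg/m³.
At stall, lift equals weight: L = W = m·g = 304 × 9.81 = 2982 N.
V_stall = √(2W/(ρ·S·CL,max)) = √(2 × 2982 / (1.007 × 15.2 × 1.37))
V_stall = √284.4 = 16.9 m/s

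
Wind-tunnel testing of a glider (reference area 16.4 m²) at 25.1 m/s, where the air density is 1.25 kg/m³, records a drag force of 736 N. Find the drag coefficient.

CD = 0.114

From D = ½ρv²S·CD, rearranging gives CD = 2D/(ρv²S).
CD = 2 × 736 / (1.25 × 25.1² × 16.4) = 0.114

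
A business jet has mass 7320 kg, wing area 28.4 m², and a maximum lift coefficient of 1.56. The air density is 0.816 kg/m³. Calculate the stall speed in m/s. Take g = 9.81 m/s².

Weight W = mg = 7320 × 9.81 = 71810 N.
V_stall = √(2W/(ρ·S·CL,max)) = √(2 × 71810 / (0.816 × 28.4 × 1.56))
V_stall = √3973 = 63 m/s

V_stall = 63 m/s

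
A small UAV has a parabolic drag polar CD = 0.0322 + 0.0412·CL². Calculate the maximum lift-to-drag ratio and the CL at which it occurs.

(L/D)max = 13.7, at CL = 0.884

For CD = CD0 + K·CL², (L/D)max occurs at CL* = √(CD0/K) and equals 1/(2√(K·CD0)).
(L/D)max = 1/(2√(0.0412 × 0.0322)) = 1/(2 × 0.03642) = 13.7
CL* = √(0.0322/0.0412) = 0.884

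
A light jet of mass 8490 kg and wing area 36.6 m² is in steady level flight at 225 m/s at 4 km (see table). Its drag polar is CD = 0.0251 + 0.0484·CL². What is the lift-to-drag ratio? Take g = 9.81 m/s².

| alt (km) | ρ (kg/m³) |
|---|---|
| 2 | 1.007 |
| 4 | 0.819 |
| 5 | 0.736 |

L/D = 4.27

At 4 km, from the table: ρ = 0.819 kg/m³.
In steady level flight, lift balances weight: W = mg = 8490 × 9.81 = 83287 N.
q = ½ρv² = ½ × 0.819 × 225² = 20730 Pa.
CL = 2W/(ρv²S) = 2×83287/(0.819×225²×36.6) = 0.1098.
CD = 0.0251 + 0.0484 × 0.1098² = 0.02568.
L/D = CL/CD = 0.1098 / 0.02568 = 4.27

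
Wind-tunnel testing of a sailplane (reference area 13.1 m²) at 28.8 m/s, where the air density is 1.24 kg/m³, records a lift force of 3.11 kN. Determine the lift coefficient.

From L = ½ρv²S·CL, rearranging gives CL = 2L/(ρv²S).
CL = 2 × 3110 / (1.24 × 28.8² × 13.1) = 0.462

CL = 0.462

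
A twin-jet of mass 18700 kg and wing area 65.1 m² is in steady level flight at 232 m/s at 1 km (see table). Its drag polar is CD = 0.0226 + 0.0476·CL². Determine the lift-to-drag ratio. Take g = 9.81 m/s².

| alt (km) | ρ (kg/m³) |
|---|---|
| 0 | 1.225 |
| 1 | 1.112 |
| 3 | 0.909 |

At 1 km, from the table: ρ = 1.112 kg/m³.
Weight W = mg = 18700 × 9.81 = 1.8345×10^5 N; in level flight L = W.
q = ½ρv² = ½ × 1.112 × 232² = 29930 Pa.
CL = 2W/(ρv²S) = 2×1.8345×10^5/(1.112×232²×65.1) = 0.09416.
CD = 0.0226 + 0.0476 × 0.09416² = 0.02302.
L/D = CL/CD = 0.09416 / 0.02302 = 4.09

L/D = 4.09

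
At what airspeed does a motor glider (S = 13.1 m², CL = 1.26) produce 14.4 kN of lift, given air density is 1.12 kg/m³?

L = ½ρv²S·CL ⇒ v = √(2L/(ρ·S·CL))
v = √(2 × 14400 / (1.12 × 13.1 × 1.26)) = √1558 = 39.5 m/s

v = 39.5 m/s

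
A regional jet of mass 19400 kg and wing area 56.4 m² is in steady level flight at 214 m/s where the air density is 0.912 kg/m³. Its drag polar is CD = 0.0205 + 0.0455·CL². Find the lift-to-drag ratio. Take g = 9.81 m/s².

Level flight ⇒ L = W = m·g = 19400 × 9.81 = 1.9031×10^5 N.
Dynamic pressure q = 0.5 × 0.912 × 214² = 20880 Pa.
Required CL = L/(qS) = 1.9031×10^5/(20880·56.4) = 0.1616.
CD = 0.0205 + 0.0455 × 0.1616² = 0.02169.
L/D = CL/CD = 0.1616 / 0.02169 = 7.45

L/D = 7.45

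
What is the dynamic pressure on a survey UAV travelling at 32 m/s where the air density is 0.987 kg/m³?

q = 505 Pa

q = ½ρv² = ½ × 0.987 × 32² = 505 Pa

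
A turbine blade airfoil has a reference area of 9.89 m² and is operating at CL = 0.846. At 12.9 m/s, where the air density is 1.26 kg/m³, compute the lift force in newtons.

L = ½ρv²S·CL = ½ × 1.26 × 12.9² × 9.89 × 0.846 = 877 N

L = 877 N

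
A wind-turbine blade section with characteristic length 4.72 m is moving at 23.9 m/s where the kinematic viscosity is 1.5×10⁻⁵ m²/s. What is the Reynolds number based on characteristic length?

Re = 7.52×10^6

Re = v·c/ν = 23.9 × 4.72 / (1.5×10⁻⁵) = 7.52×10^6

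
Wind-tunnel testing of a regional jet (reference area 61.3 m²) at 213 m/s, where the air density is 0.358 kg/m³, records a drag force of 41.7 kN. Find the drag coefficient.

From D = ½ρv²S·CD, rearranging gives CD = 2D/(ρv²S).
CD = 2 × 41700 / (0.358 × 213² × 61.3) = 0.0838

CD = 0.0838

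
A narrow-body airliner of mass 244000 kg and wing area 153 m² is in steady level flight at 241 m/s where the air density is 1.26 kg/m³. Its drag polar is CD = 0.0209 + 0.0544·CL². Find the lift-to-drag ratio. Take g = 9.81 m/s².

L/D = 13.9

Level flight ⇒ L = W = m·g = 244000 × 9.81 = 2.3936×10^6 N.
q = ½ρv² = ½ × 1.26 × 241² = 36590 Pa.
CL = W/(q·S) = 2.3936×10^6 / (36590 × 153) = 0.4276.
CD = 0.0209 + 0.0544 × 0.4276² = 0.03084.
L/D = CL/CD = 0.4276 / 0.03084 = 13.9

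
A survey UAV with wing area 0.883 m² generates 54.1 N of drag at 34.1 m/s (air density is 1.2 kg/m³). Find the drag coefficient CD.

CD = 0.0878

From D = ½ρv²S·CD, rearranging gives CD = 2D/(ρv²S).
CD = 2 × 54.1 / (1.2 × 34.1² × 0.883) = 0.0878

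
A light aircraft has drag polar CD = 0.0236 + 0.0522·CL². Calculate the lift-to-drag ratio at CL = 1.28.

L/D = 11.7

CD = 0.0236 + 0.0522 × 1.28² = 0.1091
L/D = CL/CD = 1.28 / 0.1091 = 11.7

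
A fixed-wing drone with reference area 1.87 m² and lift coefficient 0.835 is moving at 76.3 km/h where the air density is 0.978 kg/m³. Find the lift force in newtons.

L = 343 N

Convert speed: v = 76.3 km/h ÷ 3.6 = 21.19 m/s.
Dynamic pressure q = ½ρv² = ½ × 0.978 × 21.19² = 219.7 Pa.
L = q·S·CL = 219.7 × 1.87 × 0.835 = 343 N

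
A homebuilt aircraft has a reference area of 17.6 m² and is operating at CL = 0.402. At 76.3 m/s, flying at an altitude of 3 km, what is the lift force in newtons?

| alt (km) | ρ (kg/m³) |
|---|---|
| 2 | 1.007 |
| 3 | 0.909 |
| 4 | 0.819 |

L = 18700 N

At 3 km, from the table: ρ = 0.909 kg/m³.
Dynamic pressure q = ½ρv² = ½ × 0.909 × 76.3² = 2646 Pa.
L = q·S·CL = 2646 × 17.6 × 0.402 = 18700 N ≈ 18.7 kN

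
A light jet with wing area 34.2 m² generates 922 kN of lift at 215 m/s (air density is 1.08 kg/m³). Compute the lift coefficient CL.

From L = ½ρv²S·CL, rearranging gives CL = 2L/(ρv²S).
CL = 2 × 9.22×10^5 / (1.08 × 215² × 34.2) = 1.08

CL = 1.08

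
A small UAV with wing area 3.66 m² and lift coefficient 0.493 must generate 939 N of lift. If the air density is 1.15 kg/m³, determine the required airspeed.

L = ½ρv²S·CL ⇒ v = √(2L/(ρ·S·CL))
v = √(2 × 939 / (1.15 × 3.66 × 0.493)) = √905 = 30.1 m/s

v = 30.1 m/s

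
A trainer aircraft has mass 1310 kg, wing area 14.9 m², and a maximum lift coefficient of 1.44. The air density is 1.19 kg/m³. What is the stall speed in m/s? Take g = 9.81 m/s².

V_stall = 31.7 m/s

Weight W = mg = 1310 × 9.81 = 12850 N.
From L = ½ρV²S·CL,max = W: V_stall = √(2W/(ρSCL,max)) = √(2·12850/(1.19·14.9·1.44))
V_stall = √1007 = 31.7 m/s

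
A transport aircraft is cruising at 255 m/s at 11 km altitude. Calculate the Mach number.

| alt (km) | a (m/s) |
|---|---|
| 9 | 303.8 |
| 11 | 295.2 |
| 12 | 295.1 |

At 11 km, from the table: a = 295.2 m/s.
M = v/a = 255 / 295.2 = 0.864

M = 0.864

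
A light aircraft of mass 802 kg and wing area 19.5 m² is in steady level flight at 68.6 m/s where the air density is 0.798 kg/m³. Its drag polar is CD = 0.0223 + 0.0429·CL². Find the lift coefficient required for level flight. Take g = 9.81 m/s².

CL = 0.215

In steady level flight, lift balances weight: W = mg = 802 × 9.81 = 7867.6 N.
q = ½ρv² = ½ × 0.798 × 68.6² = 1878 Pa.
CL = 2W/(ρv²S) = 2×7867.6/(0.798×68.6²×19.5) = 0.2149.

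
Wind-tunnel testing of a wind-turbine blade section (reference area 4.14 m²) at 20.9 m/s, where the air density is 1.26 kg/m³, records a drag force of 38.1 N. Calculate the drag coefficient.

From D = ½ρv²S·CD, rearranging gives CD = 2D/(ρv²S).
CD = 2 × 38.1 / (1.26 × 20.9² × 4.14) = 0.0334

CD = 0.0334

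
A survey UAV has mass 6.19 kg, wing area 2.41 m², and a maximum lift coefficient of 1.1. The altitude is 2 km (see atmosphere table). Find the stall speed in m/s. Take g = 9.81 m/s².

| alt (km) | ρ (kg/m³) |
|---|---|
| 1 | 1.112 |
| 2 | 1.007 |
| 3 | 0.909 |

At 2 km, from the table: ρ = 1.007 kg/m³.
At stall, lift equals weight: L = W = m·g = 6.19 × 9.81 = 60.72 N.
V_stall = √(2W/(ρ·S·CL,max)) = √(2 × 60.72 / (1.007 × 2.41 × 1.1))
V_stall = √45.49 = 6.74 m/s

V_stall = 6.74 m/s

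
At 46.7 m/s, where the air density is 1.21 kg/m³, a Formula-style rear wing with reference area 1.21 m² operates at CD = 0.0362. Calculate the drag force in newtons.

D = 57.8 N

D = ½ρv²S·CD = ½ × 1.21 × 46.7² × 1.21 × 0.0362 = 57.8 N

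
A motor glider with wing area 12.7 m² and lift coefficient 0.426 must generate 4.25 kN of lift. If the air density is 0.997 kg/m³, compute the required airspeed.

L = ½ρv²S·CL ⇒ v = √(2L/(ρ·S·CL))
v = √(2 × 4250 / (0.997 × 12.7 × 0.426)) = √1576 = 39.7 m/s

v = 39.7 m/s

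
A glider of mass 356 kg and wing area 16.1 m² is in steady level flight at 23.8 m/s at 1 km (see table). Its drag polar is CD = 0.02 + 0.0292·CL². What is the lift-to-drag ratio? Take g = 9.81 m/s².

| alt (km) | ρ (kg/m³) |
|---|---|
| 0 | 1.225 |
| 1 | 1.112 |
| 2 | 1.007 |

At 1 km, from the table: ρ = 1.112 kg/m³.
Weight W = mg = 356 × 9.81 = 3492.4 N; in level flight L = W.
q = ½ρv² = ½ × 1.112 × 23.8² = 314.9 Pa.
CL = 2W/(ρv²S) = 2×3492.4/(1.112×23.8²×16.1) = 0.6888.
CD = 0.02 + 0.0292 × 0.6888² = 0.03385.
L/D = CL/CD = 0.6888 / 0.03385 = 20.3

L/D = 20.3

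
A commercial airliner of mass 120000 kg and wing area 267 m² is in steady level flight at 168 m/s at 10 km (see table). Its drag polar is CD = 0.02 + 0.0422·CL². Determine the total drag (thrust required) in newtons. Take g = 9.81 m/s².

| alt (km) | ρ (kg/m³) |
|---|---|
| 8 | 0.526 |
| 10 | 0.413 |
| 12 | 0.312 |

At 10 km, from the table: ρ = 0.413 kg/m³.
Weight W = mg = 120000 × 9.81 = 1.1772×10^6 N; in level flight L = W.
q = ½ρv² = ½ × 0.413 × 168² = 5828 Pa.
Required CL = L/(qS) = 1.1772×10^6/(5828·267) = 0.7565.
CD = 0.02 + 0.0422 × 0.7565² = 0.04415.
D = q·S·CD = 5828 × 267 × 0.04415 = 68700 N

D = 68700 N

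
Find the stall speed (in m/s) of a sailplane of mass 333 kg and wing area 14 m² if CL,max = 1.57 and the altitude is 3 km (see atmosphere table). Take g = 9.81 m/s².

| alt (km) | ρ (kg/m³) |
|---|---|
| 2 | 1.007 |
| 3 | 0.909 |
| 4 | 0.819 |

At 3 km, from the table: ρ = 0.909 kg/m³.
Stall occurs when L = W at CL,max. W = mg = 333 × 9.81 = 3267 N.
From L = ½ρV²S·CL,max = W: V_stall = √(2W/(ρSCL,max)) = √(2·3267/(0.909·14·1.57))
V_stall = √327 = 18.1 m/s

V_stall = 18.1 m/s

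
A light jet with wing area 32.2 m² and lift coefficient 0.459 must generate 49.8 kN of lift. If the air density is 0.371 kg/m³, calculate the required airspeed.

v = 135 m/s

L = ½ρv²S·CL ⇒ v = √(2L/(ρ·S·CL))
v = √(2 × 49800 / (0.371 × 32.2 × 0.459)) = √18160 = 135 m/s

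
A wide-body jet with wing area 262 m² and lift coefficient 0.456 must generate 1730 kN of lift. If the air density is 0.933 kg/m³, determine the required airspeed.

L = ½ρv²S·CL ⇒ v = √(2L/(ρ·S·CL))
v = √(2 × 1.73×10^6 / (0.933 × 262 × 0.456)) = √31040 = 176 m/s

v = 176 m/s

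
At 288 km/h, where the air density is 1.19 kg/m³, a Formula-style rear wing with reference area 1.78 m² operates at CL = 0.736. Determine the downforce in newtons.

L = 4990 N

Convert speed: v = 288 km/h ÷ 3.6 = 80 m/s.
Dynamic pressure q = ½ρv² = ½ × 1.19 × 80² = 3808 Pa.
L = q·S·CL = 3808 × 1.78 × 0.736 = 4990 N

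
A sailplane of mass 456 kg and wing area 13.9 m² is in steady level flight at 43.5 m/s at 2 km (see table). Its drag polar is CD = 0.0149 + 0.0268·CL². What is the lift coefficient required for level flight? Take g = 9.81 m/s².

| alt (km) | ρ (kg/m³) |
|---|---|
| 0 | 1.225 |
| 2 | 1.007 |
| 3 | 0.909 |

CL = 0.338

At 2 km, from the table: ρ = 1.007 kg/m³.
Level flight ⇒ L = W = m·g = 456 × 9.81 = 4473.4 N.
q = ½ρv² = ½ × 1.007 × 43.5² = 952.7 Pa.
CL = 2W/(ρv²S) = 2×4473.4/(1.007×43.5²×13.9) = 0.3378.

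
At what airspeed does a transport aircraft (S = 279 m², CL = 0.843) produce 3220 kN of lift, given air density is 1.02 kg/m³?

v = 164 m/s

L = ½ρv²S·CL ⇒ v = √(2L/(ρ·S·CL))
v = √(2 × 3.22×10^6 / (1.02 × 279 × 0.843)) = √26840 = 164 m/s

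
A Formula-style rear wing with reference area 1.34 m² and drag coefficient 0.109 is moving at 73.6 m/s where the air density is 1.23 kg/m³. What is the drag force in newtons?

D = ½ρv²S·CD = ½ × 1.23 × 73.6² × 1.34 × 0.109 = 487 N

D = 487 N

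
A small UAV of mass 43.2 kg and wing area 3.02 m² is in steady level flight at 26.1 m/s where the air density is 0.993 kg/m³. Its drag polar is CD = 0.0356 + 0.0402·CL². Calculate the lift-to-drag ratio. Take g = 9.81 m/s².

In steady level flight, lift balances weight: W = mg = 43.2 × 9.81 = 423.79 N.
q = ½ρv² = ½ × 0.993 × 26.1² = 338.2 Pa.
CL = W/(q·S) = 423.79 / (338.2 × 3.02) = 0.4149.
CD = 0.0356 + 0.0402 × 0.4149² = 0.04252.
L/D = CL/CD = 0.4149 / 0.04252 = 9.76

L/D = 9.76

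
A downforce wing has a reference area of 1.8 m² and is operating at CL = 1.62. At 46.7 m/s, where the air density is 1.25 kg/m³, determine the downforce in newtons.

L = 3970 N

Dynamic pressure q = ½ρv² = ½ × 1.25 × 46.7² = 1363 Pa.
L = q·S·CL = 1363 × 1.8 × 1.62 = 3970 N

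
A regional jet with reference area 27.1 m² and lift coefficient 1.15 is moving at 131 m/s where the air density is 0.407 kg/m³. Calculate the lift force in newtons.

L = 1.09×10^5 N

L = ½ρv²S·CL = ½ × 0.407 × 131² × 27.1 × 1.15 = 1.09×10^5 N ≈ 109 kN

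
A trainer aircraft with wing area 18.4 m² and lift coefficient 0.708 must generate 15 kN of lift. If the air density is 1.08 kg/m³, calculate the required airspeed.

L = ½ρv²S·CL ⇒ v = √(2L/(ρ·S·CL))
v = √(2 × 15000 / (1.08 × 18.4 × 0.708)) = √2132 = 46.2 m/s

v = 46.2 m/s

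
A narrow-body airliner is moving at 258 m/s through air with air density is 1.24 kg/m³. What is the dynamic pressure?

q = ½ρv² = ½ × 1.24 × 258² = 41300 Pa

q = 41300 Pa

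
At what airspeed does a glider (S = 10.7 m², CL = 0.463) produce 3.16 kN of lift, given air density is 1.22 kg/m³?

v = 32.3 m/s

L = ½ρv²S·CL ⇒ v = √(2L/(ρ·S·CL))
v = √(2 × 3160 / (1.22 × 10.7 × 0.463)) = √1046 = 32.3 m/s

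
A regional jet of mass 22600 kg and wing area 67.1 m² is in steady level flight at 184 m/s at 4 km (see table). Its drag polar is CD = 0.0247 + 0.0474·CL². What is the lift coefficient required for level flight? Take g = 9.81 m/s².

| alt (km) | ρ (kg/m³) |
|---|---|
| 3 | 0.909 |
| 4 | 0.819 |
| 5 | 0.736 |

At 4 km, from the table: ρ = 0.819 kg/m³.
Weight W = mg = 22600 × 9.81 = 2.2171×10^5 N; in level flight L = W.
Dynamic pressure q = 0.5 × 0.819 × 184² = 13860 Pa.
CL = 2W/(ρv²S) = 2×2.2171×10^5/(0.819×184²×67.1) = 0.2383.

CL = 0.238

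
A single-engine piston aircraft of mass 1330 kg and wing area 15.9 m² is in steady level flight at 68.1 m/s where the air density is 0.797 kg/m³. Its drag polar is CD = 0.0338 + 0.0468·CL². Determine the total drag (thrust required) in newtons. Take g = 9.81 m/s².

D = 1260 N

Level flight ⇒ L = W = m·g = 1330 × 9.81 = 13047 N.
q = ½ρv² = ½ × 0.797 × 68.1² = 1848 Pa.
CL = 2W/(ρv²S) = 2×13047/(0.797×68.1²×15.9) = 0.444.
CD = 0.0338 + 0.0468 × 0.444² = 0.04303.
D = q·S·CD = 1848 × 15.9 × 0.04303 = 1264 N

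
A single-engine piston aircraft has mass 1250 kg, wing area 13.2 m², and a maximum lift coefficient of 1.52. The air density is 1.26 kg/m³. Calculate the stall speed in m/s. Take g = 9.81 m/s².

V_stall = 31.1 m/s

Stall occurs when L = W at CL,max. W = mg = 1250 × 9.81 = 12260 N.
V_stall = √(2W/(ρ·S·CL,max)) = √(2 × 12260 / (1.26 × 13.2 × 1.52))
V_stall = √970.1 = 31.1 m/s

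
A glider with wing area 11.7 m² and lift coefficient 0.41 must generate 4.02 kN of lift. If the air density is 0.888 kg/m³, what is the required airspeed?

L = ½ρv²S·CL ⇒ v = √(2L/(ρ·S·CL))
v = √(2 × 4020 / (0.888 × 11.7 × 0.41)) = √1887 = 43.4 m/s

v = 43.4 m/s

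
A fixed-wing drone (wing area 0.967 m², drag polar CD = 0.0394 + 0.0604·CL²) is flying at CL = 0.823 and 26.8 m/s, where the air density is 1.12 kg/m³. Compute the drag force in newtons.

D = 31.2 N

CD = 0.0394 + 0.0604 × 0.823² = 0.08031
D = ½ρv²S·CD = ½ × 1.12 × 26.8² × 0.967 × 0.08031 = 31.2 N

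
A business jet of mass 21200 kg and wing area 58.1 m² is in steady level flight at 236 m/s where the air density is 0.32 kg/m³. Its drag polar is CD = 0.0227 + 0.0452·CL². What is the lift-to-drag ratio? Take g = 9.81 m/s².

L/D = 13.4

Level flight ⇒ L = W = m·g = 21200 × 9.81 = 2.0797×10^5 N.
Dynamic pressure q = 0.5 × 0.32 × 236² = 8911 Pa.
CL = W/(q·S) = 2.0797×10^5 / (8911 × 58.1) = 0.4017.
CD = 0.0227 + 0.0452 × 0.4017² = 0.02999.
L/D = CL/CD = 0.4017 / 0.02999 = 13.4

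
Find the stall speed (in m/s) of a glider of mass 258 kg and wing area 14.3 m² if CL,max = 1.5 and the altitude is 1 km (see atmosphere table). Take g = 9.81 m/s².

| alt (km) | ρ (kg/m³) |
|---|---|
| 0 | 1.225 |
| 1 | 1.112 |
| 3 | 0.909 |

V_stall = 14.6 m/s

At 1 km, from the table: ρ = 1.112 kg/m³.
Weight W = mg = 258 × 9.81 = 2531 N.
V_stall = √(2W/(ρ·S·CL,max)) = √(2 × 2531 / (1.112 × 14.3 × 1.5))
V_stall = √212.2 = 14.6 m/s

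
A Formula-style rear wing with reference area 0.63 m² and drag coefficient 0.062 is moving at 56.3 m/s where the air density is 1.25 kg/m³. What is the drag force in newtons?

D = 77.4 N

Dynamic pressure q = ½ρv² = ½ × 1.25 × 56.3² = 1981 Pa.
D = q·S·CD = 1981 × 0.63 × 0.062 = 77.4 N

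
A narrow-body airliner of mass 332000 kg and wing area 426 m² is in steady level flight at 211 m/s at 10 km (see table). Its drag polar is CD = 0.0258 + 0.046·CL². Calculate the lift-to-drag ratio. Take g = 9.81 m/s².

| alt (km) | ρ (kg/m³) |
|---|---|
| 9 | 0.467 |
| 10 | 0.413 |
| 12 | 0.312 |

At 10 km, from the table: ρ = 0.413 kg/m³.
In steady level flight, lift balances weight: W = mg = 332000 × 9.81 = 3.2569×10^6 N.
q = ½ρv² = ½ × 0.413 × 211² = 9194 Pa.
Required CL = L/(qS) = 3.2569×10^6/(9194·426) = 0.8316.
CD = 0.0258 + 0.046 × 0.8316² = 0.05761.
L/D = CL/CD = 0.8316 / 0.05761 = 14.4

L/D = 14.4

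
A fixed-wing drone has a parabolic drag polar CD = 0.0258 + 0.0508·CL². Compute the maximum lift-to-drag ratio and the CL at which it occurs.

For CD = CD0 + K·CL², (L/D)max occurs at CL* = √(CD0/K) and equals 1/(2√(K·CD0)).
(L/D)max = 1/(2√(0.0508 × 0.0258)) = 1/(2 × 0.0362) = 13.8
CL* = √(0.0258/0.0508) = 0.713

(L/D)max = 13.8, at CL = 0.713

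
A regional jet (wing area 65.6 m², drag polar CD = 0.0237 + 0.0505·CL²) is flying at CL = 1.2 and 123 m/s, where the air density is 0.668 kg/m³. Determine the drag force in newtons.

CD = 0.0237 + 0.0505 × 1.2² = 0.09642
D = ½ρv²S·CD = ½ × 0.668 × 123² × 65.6 × 0.09642 = 32000 N

D = 32000 N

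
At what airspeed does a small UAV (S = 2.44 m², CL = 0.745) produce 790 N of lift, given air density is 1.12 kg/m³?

L = ½ρv²S·CL ⇒ v = √(2L/(ρ·S·CL))
v = √(2 × 790 / (1.12 × 2.44 × 0.745)) = √776.1 = 27.9 m/s

v = 27.9 m/s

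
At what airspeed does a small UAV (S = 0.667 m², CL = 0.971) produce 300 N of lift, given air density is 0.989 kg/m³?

L = ½ρv²S·CL ⇒ v = √(2L/(ρ·S·CL))
v = √(2 × 300 / (0.989 × 0.667 × 0.971)) = √936.7 = 30.6 m/s

v = 30.6 m/s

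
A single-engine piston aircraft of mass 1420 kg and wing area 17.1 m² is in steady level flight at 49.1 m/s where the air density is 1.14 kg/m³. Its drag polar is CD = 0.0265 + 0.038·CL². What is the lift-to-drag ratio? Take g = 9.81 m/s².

L/D = 14.9

Level flight ⇒ L = W = m·g = 1420 × 9.81 = 13930 N.
q = ½ρv² = ½ × 1.14 × 49.1² = 1374 Pa.
CL = 2W/(ρv²S) = 2×13930/(1.14×49.1²×17.1) = 0.5928.
CD = 0.0265 + 0.038 × 0.5928² = 0.03985.
L/D = CL/CD = 0.5928 / 0.03985 = 14.9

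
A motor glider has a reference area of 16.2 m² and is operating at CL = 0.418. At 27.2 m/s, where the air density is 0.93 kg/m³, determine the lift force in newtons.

Dynamic pressure q = ½ρv² = ½ × 0.93 × 27.2² = 344 Pa.
L = q·S·CL = 344 × 16.2 × 0.418 = 2330 N

L = 2330 N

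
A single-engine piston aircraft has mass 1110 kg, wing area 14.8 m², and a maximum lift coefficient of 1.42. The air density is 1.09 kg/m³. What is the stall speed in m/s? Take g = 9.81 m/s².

V_stall = 30.8 m/s

At stall, lift equals weight: L = W = m·g = 1110 × 9.81 = 10890 N.
From L = ½ρV²S·CL,max = W: V_stall = √(2W/(ρSCL,max)) = √(2·10890/(1.09·14.8·1.42))
V_stall = √950.7 = 30.8 m/s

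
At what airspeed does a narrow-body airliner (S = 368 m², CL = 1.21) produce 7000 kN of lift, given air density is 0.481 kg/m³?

L = ½ρv²S·CL ⇒ v = √(2L/(ρ·S·CL))
v = √(2 × 7×10^6 / (0.481 × 368 × 1.21)) = √65370 = 256 m/s

v = 256 m/s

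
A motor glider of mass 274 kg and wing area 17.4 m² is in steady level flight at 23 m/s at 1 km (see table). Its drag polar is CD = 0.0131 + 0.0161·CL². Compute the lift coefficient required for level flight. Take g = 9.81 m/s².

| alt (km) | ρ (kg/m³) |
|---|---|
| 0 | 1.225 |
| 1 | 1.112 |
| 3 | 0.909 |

At 1 km, from the table: ρ = 1.112 kg/m³.
In steady level flight, lift balances weight: W = mg = 274 × 9.81 = 2687.9 N.
q = ½ρv² = ½ × 1.112 × 23² = 294.1 Pa.
Required CL = L/(qS) = 2687.9/(294.1·17.4) = 0.5252.

CL = 0.525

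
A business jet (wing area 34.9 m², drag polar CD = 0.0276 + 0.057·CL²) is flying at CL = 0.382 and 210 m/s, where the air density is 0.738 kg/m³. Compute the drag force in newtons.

D = 20400 N

CD = 0.0276 + 0.057 × 0.382² = 0.03592
D = ½ρv²S·CD = ½ × 0.738 × 210² × 34.9 × 0.03592 = 20400 N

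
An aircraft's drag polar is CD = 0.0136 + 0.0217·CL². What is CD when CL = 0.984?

CD = 0.0136 + 0.0217 × 0.984² = 0.0136 + 0.02101 = 0.0346

CD = 0.0346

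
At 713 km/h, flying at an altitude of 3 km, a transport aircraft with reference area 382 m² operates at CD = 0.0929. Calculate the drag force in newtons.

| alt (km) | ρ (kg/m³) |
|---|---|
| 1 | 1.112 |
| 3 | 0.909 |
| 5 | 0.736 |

D = 6.33×10^5 N

At 3 km, from the table: ρ = 0.909 kg/m³.
Convert speed: v = 713 km/h ÷ 3.6 = 198.1 m/s.
D = ½ρv²S·CD = ½ × 0.909 × 198.1² × 382 × 0.0929 = 6.33×10^5 N ≈ 633 kN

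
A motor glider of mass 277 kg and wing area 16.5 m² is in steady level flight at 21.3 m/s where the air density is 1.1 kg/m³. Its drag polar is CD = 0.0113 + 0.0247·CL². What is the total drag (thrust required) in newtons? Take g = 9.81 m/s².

Weight W = mg = 277 × 9.81 = 2717.4 N; in level flight L = W.
q = ½ρv² = ½ × 1.1 × 21.3² = 249.5 Pa.
CL = W/(q·S) = 2717.4 / (249.5 × 16.5) = 0.66.
CD = 0.0113 + 0.0247 × 0.66² = 0.02206.
D = q·S·CD = 249.5 × 16.5 × 0.02206 = 90.82 N

D = 90.8 N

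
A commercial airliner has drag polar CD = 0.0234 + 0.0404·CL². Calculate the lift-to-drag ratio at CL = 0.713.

CD = 0.0234 + 0.0404 × 0.713² = 0.04394
L/D = CL/CD = 0.713 / 0.04394 = 16.2

L/D = 16.2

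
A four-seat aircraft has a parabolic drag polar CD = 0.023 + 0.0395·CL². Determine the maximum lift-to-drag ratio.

(L/D)max = 16.6

For CD = CD0 + K·CL², (L/D)max occurs at CL* = √(CD0/K) and equals 1/(2√(K·CD0)).
(L/D)max = 1/(2√(0.0395 × 0.023)) = 1/(2 × 0.03014) = 16.6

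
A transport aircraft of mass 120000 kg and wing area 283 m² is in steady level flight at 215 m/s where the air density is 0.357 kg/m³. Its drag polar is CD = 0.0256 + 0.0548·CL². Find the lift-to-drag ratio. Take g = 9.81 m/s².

L/D = 12.8

In steady level flight, lift balances weight: W = mg = 120000 × 9.81 = 1.1772×10^6 N.
q = ½ρv² = ½ × 0.357 × 215² = 8251 Pa.
CL = W/(q·S) = 1.1772×10^6 / (8251 × 283) = 0.5041.
CD = 0.0256 + 0.0548 × 0.5041² = 0.03953.
L/D = CL/CD = 0.5041 / 0.03953 = 12.8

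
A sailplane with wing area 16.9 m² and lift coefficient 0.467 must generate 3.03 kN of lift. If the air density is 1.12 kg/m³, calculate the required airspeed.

L = ½ρv²S·CL ⇒ v = √(2L/(ρ·S·CL))
v = √(2 × 3030 / (1.12 × 16.9 × 0.467)) = √685.6 = 26.2 m/s

v = 26.2 m/s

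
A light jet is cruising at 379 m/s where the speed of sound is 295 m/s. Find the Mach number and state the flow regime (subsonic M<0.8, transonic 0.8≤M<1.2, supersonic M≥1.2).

M = v/a = 379 / 295 = 1.28
M = 1.28 → supersonic.

M = 1.28 (supersonic)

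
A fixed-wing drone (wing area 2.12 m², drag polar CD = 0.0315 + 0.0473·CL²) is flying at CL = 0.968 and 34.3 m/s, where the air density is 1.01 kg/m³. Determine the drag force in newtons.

CD = 0.0315 + 0.0473 × 0.968² = 0.07582
D = ½ρv²S·CD = ½ × 1.01 × 34.3² × 2.12 × 0.07582 = 95.5 N

D = 95.5 N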